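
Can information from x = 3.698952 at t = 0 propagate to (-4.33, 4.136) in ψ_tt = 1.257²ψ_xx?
No. The domain of dependence is [-9.528952, 0.868952], and 3.698952 is outside this interval.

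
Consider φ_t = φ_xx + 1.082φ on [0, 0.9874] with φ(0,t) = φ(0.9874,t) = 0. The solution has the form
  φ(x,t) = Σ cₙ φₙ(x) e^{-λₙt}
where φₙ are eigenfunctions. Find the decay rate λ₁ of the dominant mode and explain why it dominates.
Eigenvalues: λₙ = n²π²/0.9874² - 1.082.
First three modes:
  n=1: λ₁ = π²/0.9874² - 1.082 ≈ 9.041
  n=2: λ₂ = 4π²/0.9874² - 1.082 ≈ 39.41
  n=3: λ₃ = 9π²/0.9874² - 1.082 ≈ 90.026
Since π²/0.9874² ≈ 10.123 > 1.082, all λₙ > 0.
The n=1 mode decays slowest → dominates as t → ∞.
Asymptotic: φ ~ c₁ sin(πx/0.9874) e^{-λ₁t} with decay rate λ₁ ≈ 9.041.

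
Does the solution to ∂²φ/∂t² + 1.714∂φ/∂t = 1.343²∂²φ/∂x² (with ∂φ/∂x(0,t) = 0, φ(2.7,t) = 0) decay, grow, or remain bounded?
φ → 0. Damping (γ=1.714) dissipates energy; oscillations decay exponentially.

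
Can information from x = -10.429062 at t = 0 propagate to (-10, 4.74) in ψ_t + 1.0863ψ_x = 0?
No. Only data at x = -15.149062 affects (-10, 4.74). Advection has one-way propagation along characteristics.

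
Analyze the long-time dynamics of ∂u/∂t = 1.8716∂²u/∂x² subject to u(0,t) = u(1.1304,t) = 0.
Long-time behavior: u → 0. Heat diffuses out through both boundaries.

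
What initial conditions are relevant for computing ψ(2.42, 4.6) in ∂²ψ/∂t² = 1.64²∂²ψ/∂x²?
Domain of dependence: [-5.124, 9.964]. Signals travel at speed 1.64, so data within |x - 2.42| ≤ 1.64·4.6 = 7.544 can reach the point.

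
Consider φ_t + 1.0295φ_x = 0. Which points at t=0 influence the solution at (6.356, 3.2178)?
A single point: x = 3.0432749. The characteristic through (6.356, 3.2178) is x - 1.0295t = const, so x = 6.356 - 1.0295·3.2178 = 3.0432749.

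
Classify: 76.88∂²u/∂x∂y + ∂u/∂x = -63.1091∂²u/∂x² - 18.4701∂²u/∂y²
Rewriting in standard form: 63.1091∂²u/∂x² + 76.88∂²u/∂x∂y + 18.4701∂²u/∂y² + ∂u/∂x = 0. Hyperbolic (discriminant = 1248.00884836).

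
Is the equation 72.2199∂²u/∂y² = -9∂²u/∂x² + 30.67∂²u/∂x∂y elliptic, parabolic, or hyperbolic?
Rewriting in standard form: 9∂²u/∂x² - 30.67∂²u/∂x∂y + 72.2199∂²u/∂y² = 0. Computing B² - 4AC with A = 9, B = -30.67, C = 72.2199: discriminant = -1659.2675 (negative). Answer: elliptic.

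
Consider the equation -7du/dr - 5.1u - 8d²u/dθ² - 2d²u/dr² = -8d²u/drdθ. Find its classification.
Rewriting in standard form: -2d²u/dr² + 8d²u/drdθ - 8d²u/dθ² - 7du/dr - 5.1u = 0. Parabolic. (A = -2, B = 8, C = -8 gives B² - 4AC = 0.)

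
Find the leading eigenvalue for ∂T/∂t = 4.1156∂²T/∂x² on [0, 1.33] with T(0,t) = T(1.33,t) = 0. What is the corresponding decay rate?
Eigenvalues: λₙ = 4.1156n²π²/1.33².
First three modes:
  n=1: λ₁ = 4.1156π²/1.33² ≈ 22.963
  n=2: λ₂ = 16.4624π²/1.33² ≈ 91.852 (4× faster decay)
  n=3: λ₃ = 37.0404π²/1.33² ≈ 206.667 (9× faster decay)
As t → ∞, higher modes decay exponentially faster. The n=1 mode dominates: T ~ c₁ sin(πx/1.33) e^{-λ₁t}.
Decay rate: λ₁ = 4.1156π²/1.33² ≈ 22.963.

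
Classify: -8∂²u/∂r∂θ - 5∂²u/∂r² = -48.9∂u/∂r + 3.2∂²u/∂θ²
Rewriting in standard form: -5∂²u/∂r² - 8∂²u/∂r∂θ - 3.2∂²u/∂θ² + 48.9∂u/∂r = 0. Parabolic (discriminant = 0).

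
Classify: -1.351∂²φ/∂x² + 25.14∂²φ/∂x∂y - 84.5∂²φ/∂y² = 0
Hyperbolic (discriminant = 175.3816).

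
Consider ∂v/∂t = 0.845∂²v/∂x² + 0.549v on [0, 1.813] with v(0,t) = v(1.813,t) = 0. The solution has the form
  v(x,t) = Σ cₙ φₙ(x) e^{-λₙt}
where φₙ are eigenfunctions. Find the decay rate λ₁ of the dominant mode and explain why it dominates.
Eigenvalues: λₙ = 0.845n²π²/1.813² - 0.549.
First three modes:
  n=1: λ₁ = 0.845π²/1.813² - 0.549 ≈ 1.988
  n=2: λ₂ = 3.38π²/1.813² - 0.549 ≈ 9.6
  n=3: λ₃ = 7.605π²/1.813² - 0.549 ≈ 22.286
Since 0.845π²/1.813² ≈ 2.537 > 0.549, all λₙ > 0.
The n=1 mode decays slowest → dominates as t → ∞.
Asymptotic: v ~ c₁ sin(πx/1.813) e^{-λ₁t} with decay rate λ₁ ≈ 1.988.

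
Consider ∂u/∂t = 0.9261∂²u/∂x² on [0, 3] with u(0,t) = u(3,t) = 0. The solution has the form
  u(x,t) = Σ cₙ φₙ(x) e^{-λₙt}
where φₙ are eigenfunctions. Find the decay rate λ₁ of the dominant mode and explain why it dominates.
Eigenvalues: λₙ = 0.9261n²π²/3².
First three modes:
  n=1: λ₁ = 0.9261π²/3² ≈ 1.016
  n=2: λ₂ = 3.7044π²/3² ≈ 4.062 (4× faster decay)
  n=3: λ₃ = 8.3349π²/3² ≈ 9.14 (9× faster decay)
As t → ∞, higher modes decay exponentially faster. The n=1 mode dominates: u ~ c₁ sin(πx/3) e^{-λ₁t}.
Decay rate: λ₁ = 0.9261π²/3² ≈ 1.016.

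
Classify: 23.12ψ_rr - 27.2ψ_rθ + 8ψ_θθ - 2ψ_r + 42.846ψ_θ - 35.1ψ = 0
Parabolic (discriminant = 0).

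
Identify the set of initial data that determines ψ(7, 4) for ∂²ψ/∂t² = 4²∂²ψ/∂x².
Domain of dependence: [-9, 23]. Signals travel at speed 4, so data within |x - 7| ≤ 4·4 = 16 can reach the point.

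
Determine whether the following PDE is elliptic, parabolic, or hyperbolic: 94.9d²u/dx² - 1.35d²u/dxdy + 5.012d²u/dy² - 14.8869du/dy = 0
Coefficients: A = 94.9, B = -1.35, C = 5.012. B² - 4AC = -1900.7327, which is negative, so the equation is elliptic.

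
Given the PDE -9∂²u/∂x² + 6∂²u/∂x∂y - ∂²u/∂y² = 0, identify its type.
The second-order coefficients are A = -9, B = 6, C = -1. Since B² - 4AC = 0 = 0, this is a parabolic PDE.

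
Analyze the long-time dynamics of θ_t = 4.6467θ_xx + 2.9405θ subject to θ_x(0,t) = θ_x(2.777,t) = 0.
Long-time behavior: θ grows unboundedly. With Neumann BCs the constant mode has diffusion eigenvalue 0, so any r > 0 makes it grow like e^(2.9405t); solution grows exponentially.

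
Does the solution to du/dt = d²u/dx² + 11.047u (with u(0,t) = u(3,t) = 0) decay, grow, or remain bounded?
u grows unboundedly. Reaction dominates diffusion (r=11.047 > κπ²/L²≈1.1); solution grows exponentially.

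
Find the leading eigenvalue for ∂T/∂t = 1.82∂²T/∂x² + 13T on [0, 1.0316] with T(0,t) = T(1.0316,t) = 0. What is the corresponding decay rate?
Eigenvalues: λₙ = 1.82n²π²/1.0316² - 13.
First three modes:
  n=1: λ₁ = 1.82π²/1.0316² - 13 ≈ 3.879
  n=2: λ₂ = 7.28π²/1.0316² - 13 ≈ 54.516
  n=3: λ₃ = 16.38π²/1.0316² - 13 ≈ 138.912
Since 1.82π²/1.0316² ≈ 16.879 > 13, all λₙ > 0.
The n=1 mode decays slowest → dominates as t → ∞.
Asymptotic: T ~ c₁ sin(πx/1.0316) e^{-λ₁t} with decay rate λ₁ ≈ 3.879.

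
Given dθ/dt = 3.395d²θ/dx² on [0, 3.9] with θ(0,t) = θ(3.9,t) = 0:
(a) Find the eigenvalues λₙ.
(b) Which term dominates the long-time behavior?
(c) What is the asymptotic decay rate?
Eigenvalues: λₙ = 3.395n²π²/3.9².
First three modes:
  n=1: λ₁ = 3.395π²/3.9² ≈ 2.203
  n=2: λ₂ = 13.58π²/3.9² ≈ 8.812 (4× faster decay)
  n=3: λ₃ = 30.555π²/3.9² ≈ 19.827 (9× faster decay)
As t → ∞, higher modes decay exponentially faster. The n=1 mode dominates: θ ~ c₁ sin(πx/3.9) e^{-λ₁t}.
Decay rate: λ₁ = 3.395π²/3.9² ≈ 2.203.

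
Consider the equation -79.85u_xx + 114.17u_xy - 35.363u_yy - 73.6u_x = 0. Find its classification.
Hyperbolic. (A = -79.85, B = 114.17, C = -35.363 gives B² - 4AC = 1739.8467.)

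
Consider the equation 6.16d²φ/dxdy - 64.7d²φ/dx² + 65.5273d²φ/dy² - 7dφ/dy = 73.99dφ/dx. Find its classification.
Rewriting in standard form: -64.7d²φ/dx² + 6.16d²φ/dxdy + 65.5273d²φ/dy² - 73.99dφ/dx - 7dφ/dy = 0. Hyperbolic. (A = -64.7, B = 6.16, C = 65.5273 gives B² - 4AC = 16996.41084.)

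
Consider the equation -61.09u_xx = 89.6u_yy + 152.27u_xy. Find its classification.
Rewriting in standard form: -61.09u_xx - 152.27u_xy - 89.6u_yy = 0. Hyperbolic. (A = -61.09, B = -152.27, C = -89.6 gives B² - 4AC = 1291.4969.)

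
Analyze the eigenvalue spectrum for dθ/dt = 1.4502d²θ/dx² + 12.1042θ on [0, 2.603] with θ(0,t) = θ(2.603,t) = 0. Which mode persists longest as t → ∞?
Eigenvalues: λₙ = 1.4502n²π²/2.603² - 12.1042.
First three modes:
  n=1: λ₁ = 1.4502π²/2.603² - 12.1042 ≈ -9.992
  n=2: λ₂ = 5.8008π²/2.603² - 12.1042 ≈ -3.655
  n=3: λ₃ = 13.0518π²/2.603² - 12.1042 ≈ 6.908
Since 1.4502π²/2.603² ≈ 2.112 < 12.1042, λ₁ < 0.
The n=1 mode grows fastest (−λₙ is largest for n=1) → dominates.
Asymptotic: θ ~ c₁ sin(πx/2.603) e^{9.992t} (exponential growth at rate −λ₁ ≈ 9.992).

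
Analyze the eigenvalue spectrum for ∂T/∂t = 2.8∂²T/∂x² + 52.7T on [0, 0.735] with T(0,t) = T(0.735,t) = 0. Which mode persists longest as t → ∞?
Eigenvalues: λₙ = 2.8n²π²/0.735² - 52.7.
First three modes:
  n=1: λ₁ = 2.8π²/0.735² - 52.7 ≈ -1.546
  n=2: λ₂ = 11.2π²/0.735² - 52.7 ≈ 151.918
  n=3: λ₃ = 25.2π²/0.735² - 52.7 ≈ 407.69
Since 2.8π²/0.735² ≈ 51.154 < 52.7, λ₁ < 0.
The n=1 mode grows fastest (−λₙ is largest for n=1) → dominates.
Asymptotic: T ~ c₁ sin(πx/0.735) e^{1.546t} (exponential growth at rate −λ₁ ≈ 1.546).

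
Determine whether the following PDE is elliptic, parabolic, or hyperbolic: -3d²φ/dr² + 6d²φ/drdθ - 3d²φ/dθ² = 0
Coefficients: A = -3, B = 6, C = -3. B² - 4AC = 0, which is zero, so the equation is parabolic.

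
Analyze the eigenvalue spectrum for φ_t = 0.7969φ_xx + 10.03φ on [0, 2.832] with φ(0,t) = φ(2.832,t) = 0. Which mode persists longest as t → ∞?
Eigenvalues: λₙ = 0.7969n²π²/2.832² - 10.03.
First three modes:
  n=1: λ₁ = 0.7969π²/2.832² - 10.03 ≈ -9.049
  n=2: λ₂ = 3.1876π²/2.832² - 10.03 ≈ -6.107
  n=3: λ₃ = 7.1721π²/2.832² - 10.03 ≈ -1.204
Since 0.7969π²/2.832² ≈ 0.981 < 10.03, λ₁ < 0.
The n=1 mode grows fastest (−λₙ is largest for n=1) → dominates.
Asymptotic: φ ~ c₁ sin(πx/2.832) e^{9.049t} (exponential growth at rate −λ₁ ≈ 9.049).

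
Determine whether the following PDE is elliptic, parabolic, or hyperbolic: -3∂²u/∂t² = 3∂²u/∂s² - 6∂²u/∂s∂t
Rewriting in standard form: -3∂²u/∂s² + 6∂²u/∂s∂t - 3∂²u/∂t² = 0. Coefficients: A = -3, B = 6, C = -3. B² - 4AC = 0, which is zero, so the equation is parabolic.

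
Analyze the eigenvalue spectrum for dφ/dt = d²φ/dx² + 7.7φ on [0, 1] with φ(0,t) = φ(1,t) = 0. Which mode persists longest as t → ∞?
Eigenvalues: λₙ = n²π²/1² - 7.7.
First three modes:
  n=1: λ₁ = π² - 7.7 ≈ 2.17
  n=2: λ₂ = 4π² - 7.7 ≈ 31.778
  n=3: λ₃ = 9π² - 7.7 ≈ 81.126
Since π² ≈ 9.87 > 7.7, all λₙ > 0.
The n=1 mode decays slowest → dominates as t → ∞.
Asymptotic: φ ~ c₁ sin(πx/1) e^{-λ₁t} with decay rate λ₁ ≈ 2.17.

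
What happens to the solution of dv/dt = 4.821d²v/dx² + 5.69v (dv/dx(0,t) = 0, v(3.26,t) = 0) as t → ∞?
v grows unboundedly. Reaction dominates diffusion (r=5.69 > κπ²/(4L²)≈1.12); solution grows exponentially.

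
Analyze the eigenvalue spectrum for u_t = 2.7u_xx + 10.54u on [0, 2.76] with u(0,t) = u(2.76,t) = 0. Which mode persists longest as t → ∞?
Eigenvalues: λₙ = 2.7n²π²/2.76² - 10.54.
First three modes:
  n=1: λ₁ = 2.7π²/2.76² - 10.54 ≈ -7.042
  n=2: λ₂ = 10.8π²/2.76² - 10.54 ≈ 3.453
  n=3: λ₃ = 24.3π²/2.76² - 10.54 ≈ 20.944
Since 2.7π²/2.76² ≈ 3.498 < 10.54, λ₁ < 0.
The n=1 mode grows fastest (−λₙ is largest for n=1) → dominates.
Asymptotic: u ~ c₁ sin(πx/2.76) e^{7.042t} (exponential growth at rate −λ₁ ≈ 7.042).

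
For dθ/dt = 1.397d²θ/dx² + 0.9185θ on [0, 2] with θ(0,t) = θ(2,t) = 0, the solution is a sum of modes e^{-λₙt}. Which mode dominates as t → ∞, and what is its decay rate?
Eigenvalues: λₙ = 1.397n²π²/2² - 0.9185.
First three modes:
  n=1: λ₁ = 1.397π²/2² - 0.9185 ≈ 2.528
  n=2: λ₂ = 5.588π²/2² - 0.9185 ≈ 12.869
  n=3: λ₃ = 12.573π²/2² - 0.9185 ≈ 30.104
Since 1.397π²/2² ≈ 3.447 > 0.9185, all λₙ > 0.
The n=1 mode decays slowest → dominates as t → ∞.
Asymptotic: θ ~ c₁ sin(πx/2) e^{-λ₁t} with decay rate λ₁ ≈ 2.528.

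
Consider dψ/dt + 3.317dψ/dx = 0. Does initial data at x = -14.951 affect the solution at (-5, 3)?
Yes. The characteristic through (-5, 3) passes through x = -14.951.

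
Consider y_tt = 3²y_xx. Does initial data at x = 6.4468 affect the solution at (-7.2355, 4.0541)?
No. The domain of dependence is [-19.3978, 4.9268], and 6.4468 is outside this interval.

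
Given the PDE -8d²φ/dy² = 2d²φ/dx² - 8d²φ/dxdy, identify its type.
Rewriting in standard form: -2d²φ/dx² + 8d²φ/dxdy - 8d²φ/dy² = 0. The second-order coefficients are A = -2, B = 8, C = -8. Since B² - 4AC = 0 = 0, this is a parabolic PDE.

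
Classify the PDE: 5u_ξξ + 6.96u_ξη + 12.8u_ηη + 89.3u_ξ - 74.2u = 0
A = 5, B = 6.96, C = 12.8. Discriminant B² - 4AC = -207.5584. Since -207.5584 < 0, elliptic.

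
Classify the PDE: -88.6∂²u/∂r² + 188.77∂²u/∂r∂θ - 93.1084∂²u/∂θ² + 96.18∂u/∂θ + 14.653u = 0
A = -88.6, B = 188.77, C = -93.1084. Discriminant B² - 4AC = 2636.49594. Since 2636.49594 > 0, hyperbolic.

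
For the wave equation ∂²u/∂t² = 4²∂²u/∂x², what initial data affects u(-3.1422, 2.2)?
Domain of dependence: [-11.9422, 5.6578]. Signals travel at speed 4, so data within |x - -3.1422| ≤ 4·2.2 = 8.8 can reach the point.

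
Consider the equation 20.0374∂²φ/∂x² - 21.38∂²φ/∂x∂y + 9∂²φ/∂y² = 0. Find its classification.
Elliptic. (A = 20.0374, B = -21.38, C = 9 gives B² - 4AC = -264.242.)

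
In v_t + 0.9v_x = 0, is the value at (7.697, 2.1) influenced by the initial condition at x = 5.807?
Yes. The characteristic through (7.697, 2.1) passes through x = 5.807.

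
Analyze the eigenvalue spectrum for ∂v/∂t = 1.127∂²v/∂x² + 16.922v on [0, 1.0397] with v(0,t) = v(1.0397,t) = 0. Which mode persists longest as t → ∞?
Eigenvalues: λₙ = 1.127n²π²/1.0397² - 16.922.
First three modes:
  n=1: λ₁ = 1.127π²/1.0397² - 16.922 ≈ -6.632
  n=2: λ₂ = 4.508π²/1.0397² - 16.922 ≈ 24.237
  n=3: λ₃ = 10.143π²/1.0397² - 16.922 ≈ 75.686
Since 1.127π²/1.0397² ≈ 10.29 < 16.922, λ₁ < 0.
The n=1 mode grows fastest (−λₙ is largest for n=1) → dominates.
Asymptotic: v ~ c₁ sin(πx/1.0397) e^{6.632t} (exponential growth at rate −λ₁ ≈ 6.632).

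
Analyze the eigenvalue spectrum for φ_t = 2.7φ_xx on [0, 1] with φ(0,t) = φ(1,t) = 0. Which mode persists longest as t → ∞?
Eigenvalues: λₙ = 2.7n²π².
First three modes:
  n=1: λ₁ = 2.7π² ≈ 26.648
  n=2: λ₂ = 10.8π² ≈ 106.592 (4× faster decay)
  n=3: λ₃ = 24.3π² ≈ 239.831 (9× faster decay)
As t → ∞, higher modes decay exponentially faster. The n=1 mode dominates: φ ~ c₁ sin(πx) e^{-λ₁t}.
Decay rate: λ₁ = 2.7π² ≈ 26.648.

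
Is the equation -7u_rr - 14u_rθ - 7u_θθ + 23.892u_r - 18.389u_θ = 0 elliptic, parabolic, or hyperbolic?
Computing B² - 4AC with A = -7, B = -14, C = -7: discriminant = 0 (zero). Answer: parabolic.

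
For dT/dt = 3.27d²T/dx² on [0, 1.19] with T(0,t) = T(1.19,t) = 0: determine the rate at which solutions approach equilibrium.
Eigenvalues: λₙ = 3.27n²π²/1.19².
First three modes:
  n=1: λ₁ = 3.27π²/1.19² ≈ 22.79
  n=2: λ₂ = 13.08π²/1.19² ≈ 91.162 (4× faster decay)
  n=3: λ₃ = 29.43π²/1.19² ≈ 205.114 (9× faster decay)
As t → ∞, higher modes decay exponentially faster. The n=1 mode dominates: T ~ c₁ sin(πx/1.19) e^{-λ₁t}.
Decay rate: λ₁ = 3.27π²/1.19² ≈ 22.79.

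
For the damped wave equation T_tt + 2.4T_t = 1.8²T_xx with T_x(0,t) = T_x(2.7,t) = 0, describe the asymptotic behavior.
T → constant (steady state). Damping (γ=2.4) dissipates the nonconstant modes; with Neumann BCs the spatial average obeys M''+γM'=0 and tends to a finite limit.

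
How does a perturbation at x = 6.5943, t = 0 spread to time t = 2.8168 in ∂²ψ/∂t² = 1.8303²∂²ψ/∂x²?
Domain of influence: [1.43871096, 11.74988904]. Data at x = 6.5943 spreads outward at speed 1.8303.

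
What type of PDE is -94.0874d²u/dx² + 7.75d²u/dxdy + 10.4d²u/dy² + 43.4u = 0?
With A = -94.0874, B = 7.75, C = 10.4, the discriminant is 3974.09834. This is a hyperbolic PDE.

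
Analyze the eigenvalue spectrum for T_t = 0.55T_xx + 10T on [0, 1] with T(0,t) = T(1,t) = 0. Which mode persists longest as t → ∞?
Eigenvalues: λₙ = 0.55n²π²/1² - 10.
First three modes:
  n=1: λ₁ = 0.55π² - 10 ≈ -4.572
  n=2: λ₂ = 2.2π² - 10 ≈ 11.713
  n=3: λ₃ = 4.95π² - 10 ≈ 38.855
Since 0.55π² ≈ 5.428 < 10, λ₁ < 0.
The n=1 mode grows fastest (−λₙ is largest for n=1) → dominates.
Asymptotic: T ~ c₁ sin(πx/1) e^{4.572t} (exponential growth at rate −λ₁ ≈ 4.572).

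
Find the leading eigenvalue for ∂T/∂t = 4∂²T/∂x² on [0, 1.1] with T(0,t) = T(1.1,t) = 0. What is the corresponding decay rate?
Eigenvalues: λₙ = 4n²π²/1.1².
First three modes:
  n=1: λ₁ = 4π²/1.1² ≈ 32.627
  n=2: λ₂ = 16π²/1.1² ≈ 130.507 (4× faster decay)
  n=3: λ₃ = 36π²/1.1² ≈ 293.641 (9× faster decay)
As t → ∞, higher modes decay exponentially faster. The n=1 mode dominates: T ~ c₁ sin(πx/1.1) e^{-λ₁t}.
Decay rate: λ₁ = 4π²/1.1² ≈ 32.627.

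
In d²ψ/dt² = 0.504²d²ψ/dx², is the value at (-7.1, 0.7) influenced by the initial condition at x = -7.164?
Yes. The domain of dependence is [-7.4528, -6.7472], and -7.164 ∈ [-7.4528, -6.7472].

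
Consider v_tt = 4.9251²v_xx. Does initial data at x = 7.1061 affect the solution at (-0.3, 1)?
No. The domain of dependence is [-5.2251, 4.6251], and 7.1061 is outside this interval.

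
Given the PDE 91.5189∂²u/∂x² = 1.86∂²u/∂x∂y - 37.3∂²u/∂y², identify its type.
Rewriting in standard form: 91.5189∂²u/∂x² - 1.86∂²u/∂x∂y + 37.3∂²u/∂y² = 0. The second-order coefficients are A = 91.5189, B = -1.86, C = 37.3. Since B² - 4AC = -13651.16028 < 0, this is an elliptic PDE.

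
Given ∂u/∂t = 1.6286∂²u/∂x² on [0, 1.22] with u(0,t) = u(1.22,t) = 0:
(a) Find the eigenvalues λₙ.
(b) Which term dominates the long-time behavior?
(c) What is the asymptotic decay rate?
Eigenvalues: λₙ = 1.6286n²π²/1.22².
First three modes:
  n=1: λ₁ = 1.6286π²/1.22² ≈ 10.799
  n=2: λ₂ = 6.5144π²/1.22² ≈ 43.197 (4× faster decay)
  n=3: λ₃ = 14.6574π²/1.22² ≈ 97.193 (9× faster decay)
As t → ∞, higher modes decay exponentially faster. The n=1 mode dominates: u ~ c₁ sin(πx/1.22) e^{-λ₁t}.
Decay rate: λ₁ = 1.6286π²/1.22² ≈ 10.799.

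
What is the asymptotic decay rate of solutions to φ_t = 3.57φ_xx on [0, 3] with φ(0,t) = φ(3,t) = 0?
Eigenvalues: λₙ = 3.57n²π²/3².
First three modes:
  n=1: λ₁ = 3.57π²/3² ≈ 3.915
  n=2: λ₂ = 14.28π²/3² ≈ 15.66 (4× faster decay)
  n=3: λ₃ = 32.13π²/3² ≈ 35.234 (9× faster decay)
As t → ∞, higher modes decay exponentially faster. The n=1 mode dominates: φ ~ c₁ sin(πx/3) e^{-λ₁t}.
Decay rate: λ₁ = 3.57π²/3² ≈ 3.915.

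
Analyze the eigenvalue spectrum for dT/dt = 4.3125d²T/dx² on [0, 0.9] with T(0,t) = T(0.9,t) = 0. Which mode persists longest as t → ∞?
Eigenvalues: λₙ = 4.3125n²π²/0.9².
First three modes:
  n=1: λ₁ = 4.3125π²/0.9² ≈ 52.547
  n=2: λ₂ = 17.25π²/0.9² ≈ 210.186 (4× faster decay)
  n=3: λ₃ = 38.8125π²/0.9² ≈ 472.919 (9× faster decay)
As t → ∞, higher modes decay exponentially faster. The n=1 mode dominates: T ~ c₁ sin(πx/0.9) e^{-λ₁t}.
Decay rate: λ₁ = 4.3125π²/0.9² ≈ 52.547.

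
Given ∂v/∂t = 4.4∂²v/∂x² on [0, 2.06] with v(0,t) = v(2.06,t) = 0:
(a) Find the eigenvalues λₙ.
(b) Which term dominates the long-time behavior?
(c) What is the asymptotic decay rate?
Eigenvalues: λₙ = 4.4n²π²/2.06².
First three modes:
  n=1: λ₁ = 4.4π²/2.06² ≈ 10.233
  n=2: λ₂ = 17.6π²/2.06² ≈ 40.933 (4× faster decay)
  n=3: λ₃ = 39.6π²/2.06² ≈ 92.1 (9× faster decay)
As t → ∞, higher modes decay exponentially faster. The n=1 mode dominates: v ~ c₁ sin(πx/2.06) e^{-λ₁t}.
Decay rate: λ₁ = 4.4π²/2.06² ≈ 10.233.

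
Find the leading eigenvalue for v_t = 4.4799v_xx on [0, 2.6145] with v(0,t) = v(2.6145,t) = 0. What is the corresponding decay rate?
Eigenvalues: λₙ = 4.4799n²π²/2.6145².
First three modes:
  n=1: λ₁ = 4.4799π²/2.6145² ≈ 6.468
  n=2: λ₂ = 17.9196π²/2.6145² ≈ 25.873 (4× faster decay)
  n=3: λ₃ = 40.3191π²/2.6145² ≈ 58.215 (9× faster decay)
As t → ∞, higher modes decay exponentially faster. The n=1 mode dominates: v ~ c₁ sin(πx/2.6145) e^{-λ₁t}.
Decay rate: λ₁ = 4.4799π²/2.6145² ≈ 6.468.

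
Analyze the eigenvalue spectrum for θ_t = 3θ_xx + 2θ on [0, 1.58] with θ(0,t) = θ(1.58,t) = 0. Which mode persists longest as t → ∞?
Eigenvalues: λₙ = 3n²π²/1.58² - 2.
First three modes:
  n=1: λ₁ = 3π²/1.58² - 2 ≈ 9.861
  n=2: λ₂ = 12π²/1.58² - 2 ≈ 45.442
  n=3: λ₃ = 27π²/1.58² - 2 ≈ 104.745
Since 3π²/1.58² ≈ 11.861 > 2, all λₙ > 0.
The n=1 mode decays slowest → dominates as t → ∞.
Asymptotic: θ ~ c₁ sin(πx/1.58) e^{-λ₁t} with decay rate λ₁ ≈ 9.861.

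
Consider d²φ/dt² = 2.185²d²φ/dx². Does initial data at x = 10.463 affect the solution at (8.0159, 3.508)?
Yes. The domain of dependence is [0.35092, 15.68088], and 10.463 ∈ [0.35092, 15.68088].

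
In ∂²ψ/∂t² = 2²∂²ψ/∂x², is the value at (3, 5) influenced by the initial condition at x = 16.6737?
No. The domain of dependence is [-7, 13], and 16.6737 is outside this interval.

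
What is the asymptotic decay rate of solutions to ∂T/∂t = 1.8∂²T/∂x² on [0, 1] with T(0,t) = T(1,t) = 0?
Eigenvalues: λₙ = 1.8n²π².
First three modes:
  n=1: λ₁ = 1.8π² ≈ 17.765
  n=2: λ₂ = 7.2π² ≈ 71.061 (4× faster decay)
  n=3: λ₃ = 16.2π² ≈ 159.888 (9× faster decay)
As t → ∞, higher modes decay exponentially faster. The n=1 mode dominates: T ~ c₁ sin(πx) e^{-λ₁t}.
Decay rate: λ₁ = 1.8π² ≈ 17.765.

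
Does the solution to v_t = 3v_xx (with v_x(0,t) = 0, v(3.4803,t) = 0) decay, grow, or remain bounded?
v → 0. Heat escapes through the Dirichlet boundary.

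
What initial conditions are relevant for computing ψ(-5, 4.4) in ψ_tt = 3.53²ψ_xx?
Domain of dependence: [-20.532, 10.532]. Signals travel at speed 3.53, so data within |x - -5| ≤ 3.53·4.4 = 15.532 can reach the point.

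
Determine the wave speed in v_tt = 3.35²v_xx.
Speed = 3.35. Information travels along characteristics x = x₀ ± 3.35t.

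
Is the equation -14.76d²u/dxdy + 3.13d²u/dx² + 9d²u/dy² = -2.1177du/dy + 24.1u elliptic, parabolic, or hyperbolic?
Rewriting in standard form: 3.13d²u/dx² - 14.76d²u/dxdy + 9d²u/dy² + 2.1177du/dy - 24.1u = 0. Computing B² - 4AC with A = 3.13, B = -14.76, C = 9: discriminant = 105.1776 (positive). Answer: hyperbolic.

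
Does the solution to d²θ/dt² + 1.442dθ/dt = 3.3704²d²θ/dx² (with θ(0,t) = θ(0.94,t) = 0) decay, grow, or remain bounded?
θ → 0. Damping (γ=1.442) dissipates energy; oscillations decay exponentially.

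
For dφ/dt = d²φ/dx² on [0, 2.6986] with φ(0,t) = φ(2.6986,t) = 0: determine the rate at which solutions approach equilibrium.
Eigenvalues: λₙ = n²π²/2.6986².
First three modes:
  n=1: λ₁ = π²/2.6986² ≈ 1.355
  n=2: λ₂ = 4π²/2.6986² ≈ 5.421 (4× faster decay)
  n=3: λ₃ = 9π²/2.6986² ≈ 12.197 (9× faster decay)
As t → ∞, higher modes decay exponentially faster. The n=1 mode dominates: φ ~ c₁ sin(πx/2.6986) e^{-λ₁t}.
Decay rate: λ₁ = π²/2.6986² ≈ 1.355.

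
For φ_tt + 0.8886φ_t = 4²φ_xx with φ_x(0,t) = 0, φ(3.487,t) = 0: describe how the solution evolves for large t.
φ → 0. Damping (γ=0.8886) dissipates energy; oscillations decay exponentially.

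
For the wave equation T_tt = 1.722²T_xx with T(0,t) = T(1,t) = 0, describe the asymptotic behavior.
T oscillates (no decay). Energy is conserved; the solution oscillates indefinitely as standing waves.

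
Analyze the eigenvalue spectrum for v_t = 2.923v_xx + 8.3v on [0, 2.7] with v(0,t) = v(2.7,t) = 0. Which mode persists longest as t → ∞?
Eigenvalues: λₙ = 2.923n²π²/2.7² - 8.3.
First three modes:
  n=1: λ₁ = 2.923π²/2.7² - 8.3 ≈ -4.343
  n=2: λ₂ = 11.692π²/2.7² - 8.3 ≈ 7.529
  n=3: λ₃ = 26.307π²/2.7² - 8.3 ≈ 27.316
Since 2.923π²/2.7² ≈ 3.957 < 8.3, λ₁ < 0.
The n=1 mode grows fastest (−λₙ is largest for n=1) → dominates.
Asymptotic: v ~ c₁ sin(πx/2.7) e^{4.343t} (exponential growth at rate −λ₁ ≈ 4.343).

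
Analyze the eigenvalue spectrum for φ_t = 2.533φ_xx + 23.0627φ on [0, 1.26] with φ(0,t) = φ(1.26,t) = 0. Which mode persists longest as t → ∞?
Eigenvalues: λₙ = 2.533n²π²/1.26² - 23.0627.
First three modes:
  n=1: λ₁ = 2.533π²/1.26² - 23.0627 ≈ -7.316
  n=2: λ₂ = 10.132π²/1.26² - 23.0627 ≈ 39.925
  n=3: λ₃ = 22.797π²/1.26² - 23.0627 ≈ 118.659
Since 2.533π²/1.26² ≈ 15.747 < 23.0627, λ₁ < 0.
The n=1 mode grows fastest (−λₙ is largest for n=1) → dominates.
Asymptotic: φ ~ c₁ sin(πx/1.26) e^{7.316t} (exponential growth at rate −λ₁ ≈ 7.316).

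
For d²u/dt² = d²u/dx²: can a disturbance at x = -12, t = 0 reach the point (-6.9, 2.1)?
No. The domain of dependence is [-9, -4.8], and -12 is outside this interval.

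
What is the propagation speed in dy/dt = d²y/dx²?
Infinite. The heat equation is parabolic, not hyperbolic, so disturbances propagate instantly.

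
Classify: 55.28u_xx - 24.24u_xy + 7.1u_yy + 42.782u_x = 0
Elliptic (discriminant = -982.3744).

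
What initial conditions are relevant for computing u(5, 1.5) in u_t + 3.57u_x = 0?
A single point: x = -0.355. The characteristic through (5, 1.5) is x - 3.57t = const, so x = 5 - 3.57·1.5 = -0.355.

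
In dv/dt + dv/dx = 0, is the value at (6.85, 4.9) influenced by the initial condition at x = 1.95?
Yes. The characteristic through (6.85, 4.9) passes through x = 1.95.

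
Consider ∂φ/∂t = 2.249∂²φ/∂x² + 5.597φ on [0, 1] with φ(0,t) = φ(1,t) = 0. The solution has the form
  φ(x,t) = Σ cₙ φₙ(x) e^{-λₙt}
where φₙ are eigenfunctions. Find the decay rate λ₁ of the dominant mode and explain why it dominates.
Eigenvalues: λₙ = 2.249n²π²/1² - 5.597.
First three modes:
  n=1: λ₁ = 2.249π² - 5.597 ≈ 16.6
  n=2: λ₂ = 8.996π² - 5.597 ≈ 83.19
  n=3: λ₃ = 20.241π² - 5.597 ≈ 194.174
Since 2.249π² ≈ 22.197 > 5.597, all λₙ > 0.
The n=1 mode decays slowest → dominates as t → ∞.
Asymptotic: φ ~ c₁ sin(πx/1) e^{-λ₁t} with decay rate λ₁ ≈ 16.6.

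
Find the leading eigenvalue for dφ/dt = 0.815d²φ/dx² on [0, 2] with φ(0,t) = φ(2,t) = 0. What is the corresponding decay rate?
Eigenvalues: λₙ = 0.815n²π²/2².
First three modes:
  n=1: λ₁ = 0.815π²/2² ≈ 2.011
  n=2: λ₂ = 3.26π²/2² ≈ 8.044 (4× faster decay)
  n=3: λ₃ = 7.335π²/2² ≈ 18.098 (9× faster decay)
As t → ∞, higher modes decay exponentially faster. The n=1 mode dominates: φ ~ c₁ sin(πx/2) e^{-λ₁t}.
Decay rate: λ₁ = 0.815π²/2² ≈ 2.011.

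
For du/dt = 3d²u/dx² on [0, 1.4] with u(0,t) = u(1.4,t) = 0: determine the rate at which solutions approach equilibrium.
Eigenvalues: λₙ = 3n²π²/1.4².
First three modes:
  n=1: λ₁ = 3π²/1.4² ≈ 15.107
  n=2: λ₂ = 12π²/1.4² ≈ 60.426 (4× faster decay)
  n=3: λ₃ = 27π²/1.4² ≈ 135.959 (9× faster decay)
As t → ∞, higher modes decay exponentially faster. The n=1 mode dominates: u ~ c₁ sin(πx/1.4) e^{-λ₁t}.
Decay rate: λ₁ = 3π²/1.4² ≈ 15.107.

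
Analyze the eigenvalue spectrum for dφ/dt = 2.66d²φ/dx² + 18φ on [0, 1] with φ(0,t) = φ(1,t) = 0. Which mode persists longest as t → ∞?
Eigenvalues: λₙ = 2.66n²π²/1² - 18.
First three modes:
  n=1: λ₁ = 2.66π² - 18 ≈ 8.253
  n=2: λ₂ = 10.64π² - 18 ≈ 87.013
  n=3: λ₃ = 23.94π² - 18 ≈ 218.278
Since 2.66π² ≈ 26.253 > 18, all λₙ > 0.
The n=1 mode decays slowest → dominates as t → ∞.
Asymptotic: φ ~ c₁ sin(πx/1) e^{-λ₁t} with decay rate λ₁ ≈ 8.253.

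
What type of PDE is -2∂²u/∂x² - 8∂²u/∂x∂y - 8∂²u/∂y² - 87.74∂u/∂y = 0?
With A = -2, B = -8, C = -8, the discriminant is 0. This is a parabolic PDE.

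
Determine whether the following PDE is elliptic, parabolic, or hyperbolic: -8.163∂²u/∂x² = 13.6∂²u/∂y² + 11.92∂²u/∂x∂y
Rewriting in standard form: -8.163∂²u/∂x² - 11.92∂²u/∂x∂y - 13.6∂²u/∂y² = 0. Coefficients: A = -8.163, B = -11.92, C = -13.6. B² - 4AC = -301.9808, which is negative, so the equation is elliptic.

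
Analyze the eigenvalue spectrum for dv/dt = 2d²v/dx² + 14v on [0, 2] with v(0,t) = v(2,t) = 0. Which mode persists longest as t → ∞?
Eigenvalues: λₙ = 2n²π²/2² - 14.
First three modes:
  n=1: λ₁ = 2π²/2² - 14 ≈ -9.065
  n=2: λ₂ = 8π²/2² - 14 ≈ 5.739
  n=3: λ₃ = 18π²/2² - 14 ≈ 30.413
Since 2π²/2² ≈ 4.935 < 14, λ₁ < 0.
The n=1 mode grows fastest (−λₙ is largest for n=1) → dominates.
Asymptotic: v ~ c₁ sin(πx/2) e^{9.065t} (exponential growth at rate −λ₁ ≈ 9.065).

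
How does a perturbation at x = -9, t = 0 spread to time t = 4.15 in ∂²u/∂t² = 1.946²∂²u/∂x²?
Domain of influence: [-17.0759, -0.9241]. Data at x = -9 spreads outward at speed 1.946.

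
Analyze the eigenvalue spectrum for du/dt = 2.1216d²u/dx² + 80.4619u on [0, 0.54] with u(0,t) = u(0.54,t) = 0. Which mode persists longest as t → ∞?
Eigenvalues: λₙ = 2.1216n²π²/0.54² - 80.4619.
First three modes:
  n=1: λ₁ = 2.1216π²/0.54² - 80.4619 ≈ -8.653
  n=2: λ₂ = 8.4864π²/0.54² - 80.4619 ≈ 206.772
  n=3: λ₃ = 19.0944π²/0.54² - 80.4619 ≈ 565.814
Since 2.1216π²/0.54² ≈ 71.808 < 80.4619, λ₁ < 0.
The n=1 mode grows fastest (−λₙ is largest for n=1) → dominates.
Asymptotic: u ~ c₁ sin(πx/0.54) e^{8.653t} (exponential growth at rate −λ₁ ≈ 8.653).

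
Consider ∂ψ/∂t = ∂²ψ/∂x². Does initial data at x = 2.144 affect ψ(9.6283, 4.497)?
Yes, for any finite x. The heat equation has infinite propagation speed, so all initial data affects all points at any t > 0.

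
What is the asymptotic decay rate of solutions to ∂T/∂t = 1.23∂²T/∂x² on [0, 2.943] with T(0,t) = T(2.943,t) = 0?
Eigenvalues: λₙ = 1.23n²π²/2.943².
First three modes:
  n=1: λ₁ = 1.23π²/2.943² ≈ 1.402
  n=2: λ₂ = 4.92π²/2.943² ≈ 5.606 (4× faster decay)
  n=3: λ₃ = 11.07π²/2.943² ≈ 12.614 (9× faster decay)
As t → ∞, higher modes decay exponentially faster. The n=1 mode dominates: T ~ c₁ sin(πx/2.943) e^{-λ₁t}.
Decay rate: λ₁ = 1.23π²/2.943² ≈ 1.402.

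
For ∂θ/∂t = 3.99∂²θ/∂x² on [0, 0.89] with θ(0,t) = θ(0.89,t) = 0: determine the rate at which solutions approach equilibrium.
Eigenvalues: λₙ = 3.99n²π²/0.89².
First three modes:
  n=1: λ₁ = 3.99π²/0.89² ≈ 49.716
  n=2: λ₂ = 15.96π²/0.89² ≈ 198.862 (4× faster decay)
  n=3: λ₃ = 35.91π²/0.89² ≈ 447.44 (9× faster decay)
As t → ∞, higher modes decay exponentially faster. The n=1 mode dominates: θ ~ c₁ sin(πx/0.89) e^{-λ₁t}.
Decay rate: λ₁ = 3.99π²/0.89² ≈ 49.716.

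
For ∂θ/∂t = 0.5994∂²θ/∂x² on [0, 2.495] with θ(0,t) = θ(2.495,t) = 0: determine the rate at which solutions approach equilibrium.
Eigenvalues: λₙ = 0.5994n²π²/2.495².
First three modes:
  n=1: λ₁ = 0.5994π²/2.495² ≈ 0.95
  n=2: λ₂ = 2.3976π²/2.495² ≈ 3.801 (4× faster decay)
  n=3: λ₃ = 5.3946π²/2.495² ≈ 8.553 (9× faster decay)
As t → ∞, higher modes decay exponentially faster. The n=1 mode dominates: θ ~ c₁ sin(πx/2.495) e^{-λ₁t}.
Decay rate: λ₁ = 0.5994π²/2.495² ≈ 0.95.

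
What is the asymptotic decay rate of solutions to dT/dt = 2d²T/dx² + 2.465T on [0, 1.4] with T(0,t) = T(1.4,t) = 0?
Eigenvalues: λₙ = 2n²π²/1.4² - 2.465.
First three modes:
  n=1: λ₁ = 2π²/1.4² - 2.465 ≈ 7.606
  n=2: λ₂ = 8π²/1.4² - 2.465 ≈ 37.819
  n=3: λ₃ = 18π²/1.4² - 2.465 ≈ 88.174
Since 2π²/1.4² ≈ 10.071 > 2.465, all λₙ > 0.
The n=1 mode decays slowest → dominates as t → ∞.
Asymptotic: T ~ c₁ sin(πx/1.4) e^{-λ₁t} with decay rate λ₁ ≈ 7.606.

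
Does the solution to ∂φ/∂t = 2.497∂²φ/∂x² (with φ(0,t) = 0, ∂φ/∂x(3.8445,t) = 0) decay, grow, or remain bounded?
φ → 0. Heat escapes through the Dirichlet boundary.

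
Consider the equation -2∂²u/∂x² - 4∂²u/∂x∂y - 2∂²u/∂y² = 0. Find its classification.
Parabolic. (A = -2, B = -4, C = -2 gives B² - 4AC = 0.)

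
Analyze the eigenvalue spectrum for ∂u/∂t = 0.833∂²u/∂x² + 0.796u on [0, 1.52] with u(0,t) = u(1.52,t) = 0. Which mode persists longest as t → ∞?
Eigenvalues: λₙ = 0.833n²π²/1.52² - 0.796.
First three modes:
  n=1: λ₁ = 0.833π²/1.52² - 0.796 ≈ 2.762
  n=2: λ₂ = 3.332π²/1.52² - 0.796 ≈ 13.438
  n=3: λ₃ = 7.497π²/1.52² - 0.796 ≈ 31.23
Since 0.833π²/1.52² ≈ 3.558 > 0.796, all λₙ > 0.
The n=1 mode decays slowest → dominates as t → ∞.
Asymptotic: u ~ c₁ sin(πx/1.52) e^{-λ₁t} with decay rate λ₁ ≈ 2.762.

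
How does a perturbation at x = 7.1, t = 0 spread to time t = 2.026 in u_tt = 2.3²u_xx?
Domain of influence: [2.4402, 11.7598]. Data at x = 7.1 spreads outward at speed 2.3.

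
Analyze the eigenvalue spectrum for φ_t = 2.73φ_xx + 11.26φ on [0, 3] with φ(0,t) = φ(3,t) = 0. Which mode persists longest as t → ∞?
Eigenvalues: λₙ = 2.73n²π²/3² - 11.26.
First three modes:
  n=1: λ₁ = 2.73π²/3² - 11.26 ≈ -8.266
  n=2: λ₂ = 10.92π²/3² - 11.26 ≈ 0.715
  n=3: λ₃ = 24.57π²/3² - 11.26 ≈ 15.684
Since 2.73π²/3² ≈ 2.994 < 11.26, λ₁ < 0.
The n=1 mode grows fastest (−λₙ is largest for n=1) → dominates.
Asymptotic: φ ~ c₁ sin(πx/3) e^{8.266t} (exponential growth at rate −λ₁ ≈ 8.266).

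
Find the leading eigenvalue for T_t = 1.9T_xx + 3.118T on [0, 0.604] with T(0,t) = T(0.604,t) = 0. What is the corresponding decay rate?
Eigenvalues: λₙ = 1.9n²π²/0.604² - 3.118.
First three modes:
  n=1: λ₁ = 1.9π²/0.604² - 3.118 ≈ 48.284
  n=2: λ₂ = 7.6π²/0.604² - 3.118 ≈ 202.49
  n=3: λ₃ = 17.1π²/0.604² - 3.118 ≈ 459.499
Since 1.9π²/0.604² ≈ 51.402 > 3.118, all λₙ > 0.
The n=1 mode decays slowest → dominates as t → ∞.
Asymptotic: T ~ c₁ sin(πx/0.604) e^{-λ₁t} with decay rate λ₁ ≈ 48.284.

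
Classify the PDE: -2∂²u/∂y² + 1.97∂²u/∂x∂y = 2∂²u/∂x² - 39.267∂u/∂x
Rewriting in standard form: -2∂²u/∂x² + 1.97∂²u/∂x∂y - 2∂²u/∂y² + 39.267∂u/∂x = 0. A = -2, B = 1.97, C = -2. Discriminant B² - 4AC = -12.1191. Since -12.1191 < 0, elliptic.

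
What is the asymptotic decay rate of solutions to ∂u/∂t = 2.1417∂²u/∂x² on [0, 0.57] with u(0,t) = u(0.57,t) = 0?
Eigenvalues: λₙ = 2.1417n²π²/0.57².
First three modes:
  n=1: λ₁ = 2.1417π²/0.57² ≈ 65.059
  n=2: λ₂ = 8.5668π²/0.57² ≈ 260.237 (4× faster decay)
  n=3: λ₃ = 19.2753π²/0.57² ≈ 585.533 (9× faster decay)
As t → ∞, higher modes decay exponentially faster. The n=1 mode dominates: u ~ c₁ sin(πx/0.57) e^{-λ₁t}.
Decay rate: λ₁ = 2.1417π²/0.57² ≈ 65.059.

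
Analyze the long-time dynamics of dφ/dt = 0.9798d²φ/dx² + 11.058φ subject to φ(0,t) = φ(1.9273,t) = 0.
Long-time behavior: φ grows unboundedly. Reaction dominates diffusion (r=11.058 > κπ²/L²≈2.6); solution grows exponentially.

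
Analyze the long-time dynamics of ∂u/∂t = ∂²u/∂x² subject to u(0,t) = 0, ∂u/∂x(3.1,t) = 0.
Long-time behavior: u → 0. Heat escapes through the Dirichlet boundary.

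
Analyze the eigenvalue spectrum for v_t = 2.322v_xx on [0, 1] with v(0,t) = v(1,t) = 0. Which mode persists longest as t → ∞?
Eigenvalues: λₙ = 2.322n²π².
First three modes:
  n=1: λ₁ = 2.322π² ≈ 22.917
  n=2: λ₂ = 9.288π² ≈ 91.669 (4× faster decay)
  n=3: λ₃ = 20.898π² ≈ 206.255 (9× faster decay)
As t → ∞, higher modes decay exponentially faster. The n=1 mode dominates: v ~ c₁ sin(πx) e^{-λ₁t}.
Decay rate: λ₁ = 2.322π² ≈ 22.917.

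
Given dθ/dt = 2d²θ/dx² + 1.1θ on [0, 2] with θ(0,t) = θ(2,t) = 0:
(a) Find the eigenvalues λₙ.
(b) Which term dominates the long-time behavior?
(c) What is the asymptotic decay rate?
Eigenvalues: λₙ = 2n²π²/2² - 1.1.
First three modes:
  n=1: λ₁ = 2π²/2² - 1.1 ≈ 3.835
  n=2: λ₂ = 8π²/2² - 1.1 ≈ 18.639
  n=3: λ₃ = 18π²/2² - 1.1 ≈ 43.313
Since 2π²/2² ≈ 4.935 > 1.1, all λₙ > 0.
The n=1 mode decays slowest → dominates as t → ∞.
Asymptotic: θ ~ c₁ sin(πx/2) e^{-λ₁t} with decay rate λ₁ ≈ 3.835.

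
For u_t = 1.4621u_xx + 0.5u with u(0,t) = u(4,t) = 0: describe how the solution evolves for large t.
u → 0. Diffusion dominates reaction (r=0.5 < κπ²/L²≈0.9); solution decays.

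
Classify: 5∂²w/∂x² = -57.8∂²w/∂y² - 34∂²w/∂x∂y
Rewriting in standard form: 5∂²w/∂x² + 34∂²w/∂x∂y + 57.8∂²w/∂y² = 0. Parabolic (discriminant = 0).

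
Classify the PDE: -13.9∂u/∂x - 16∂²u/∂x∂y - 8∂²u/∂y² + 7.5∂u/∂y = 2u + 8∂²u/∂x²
Rewriting in standard form: -8∂²u/∂x² - 16∂²u/∂x∂y - 8∂²u/∂y² - 13.9∂u/∂x + 7.5∂u/∂y - 2u = 0. A = -8, B = -16, C = -8. Discriminant B² - 4AC = 0. Since 0 = 0, parabolic.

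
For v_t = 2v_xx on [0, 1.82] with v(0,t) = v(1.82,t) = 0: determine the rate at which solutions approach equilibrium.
Eigenvalues: λₙ = 2n²π²/1.82².
First three modes:
  n=1: λ₁ = 2π²/1.82² ≈ 5.959
  n=2: λ₂ = 8π²/1.82² ≈ 23.837 (4× faster decay)
  n=3: λ₃ = 18π²/1.82² ≈ 53.633 (9× faster decay)
As t → ∞, higher modes decay exponentially faster. The n=1 mode dominates: v ~ c₁ sin(πx/1.82) e^{-λ₁t}.
Decay rate: λ₁ = 2π²/1.82² ≈ 5.959.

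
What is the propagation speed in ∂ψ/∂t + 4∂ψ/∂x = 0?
Speed = 4. Information travels along x - 4t = const (rightward).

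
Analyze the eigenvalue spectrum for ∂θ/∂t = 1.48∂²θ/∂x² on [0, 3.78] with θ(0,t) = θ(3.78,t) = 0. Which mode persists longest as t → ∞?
Eigenvalues: λₙ = 1.48n²π²/3.78².
First three modes:
  n=1: λ₁ = 1.48π²/3.78² ≈ 1.022
  n=2: λ₂ = 5.92π²/3.78² ≈ 4.089 (4× faster decay)
  n=3: λ₃ = 13.32π²/3.78² ≈ 9.201 (9× faster decay)
As t → ∞, higher modes decay exponentially faster. The n=1 mode dominates: θ ~ c₁ sin(πx/3.78) e^{-λ₁t}.
Decay rate: λ₁ = 1.48π²/3.78² ≈ 1.022.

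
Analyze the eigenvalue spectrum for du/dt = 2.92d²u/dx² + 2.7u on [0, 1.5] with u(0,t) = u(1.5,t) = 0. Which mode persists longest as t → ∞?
Eigenvalues: λₙ = 2.92n²π²/1.5² - 2.7.
First three modes:
  n=1: λ₁ = 2.92π²/1.5² - 2.7 ≈ 10.109
  n=2: λ₂ = 11.68π²/1.5² - 2.7 ≈ 48.534
  n=3: λ₃ = 26.28π²/1.5² - 2.7 ≈ 112.577
Since 2.92π²/1.5² ≈ 12.809 > 2.7, all λₙ > 0.
The n=1 mode decays slowest → dominates as t → ∞.
Asymptotic: u ~ c₁ sin(πx/1.5) e^{-λ₁t} with decay rate λ₁ ≈ 10.109.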